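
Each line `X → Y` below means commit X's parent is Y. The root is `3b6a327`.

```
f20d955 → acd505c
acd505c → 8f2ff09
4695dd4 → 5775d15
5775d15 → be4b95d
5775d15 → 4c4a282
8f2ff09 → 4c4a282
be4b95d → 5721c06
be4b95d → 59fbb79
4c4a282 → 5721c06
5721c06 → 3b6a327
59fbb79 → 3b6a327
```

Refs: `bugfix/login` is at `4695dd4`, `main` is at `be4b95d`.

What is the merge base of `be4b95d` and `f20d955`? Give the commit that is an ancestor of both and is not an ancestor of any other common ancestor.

Ancestors of be4b95d: {3b6a327, 5721c06, 59fbb79, be4b95d}.
Ancestors of f20d955: {3b6a327, 4c4a282, 5721c06, 8f2ff09, acd505c, f20d955}.
Common ancestors: {3b6a327, 5721c06}.
Among these, 5721c06 is not an ancestor of any other common ancestor — it is the merge base.

5721c06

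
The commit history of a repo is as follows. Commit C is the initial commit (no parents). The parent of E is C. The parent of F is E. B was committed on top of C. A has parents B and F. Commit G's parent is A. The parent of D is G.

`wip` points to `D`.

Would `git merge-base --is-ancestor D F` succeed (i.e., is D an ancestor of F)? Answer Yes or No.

Ancestors of F: {C, E, F}.
D is not in that set, so it is not an ancestor of F.

No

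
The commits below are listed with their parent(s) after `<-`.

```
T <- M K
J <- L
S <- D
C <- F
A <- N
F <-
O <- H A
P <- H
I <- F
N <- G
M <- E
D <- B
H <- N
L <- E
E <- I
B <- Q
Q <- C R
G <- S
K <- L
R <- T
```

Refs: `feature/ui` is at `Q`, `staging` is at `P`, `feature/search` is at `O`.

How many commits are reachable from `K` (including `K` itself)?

5

Walking parent pointers from K: reachable set = {E, F, I, K, L}.
That is 5 commits.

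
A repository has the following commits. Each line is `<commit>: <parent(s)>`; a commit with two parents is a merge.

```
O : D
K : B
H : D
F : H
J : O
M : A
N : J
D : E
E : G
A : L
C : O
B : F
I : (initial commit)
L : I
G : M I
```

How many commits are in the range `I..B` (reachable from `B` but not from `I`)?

Reachable from B: {A, B, D, E, F, G, H, I, L, M}.
Reachable from I: {I}.
In B's history but not I's: {A, B, D, E, F, G, H, L, M} — 9 commits.

9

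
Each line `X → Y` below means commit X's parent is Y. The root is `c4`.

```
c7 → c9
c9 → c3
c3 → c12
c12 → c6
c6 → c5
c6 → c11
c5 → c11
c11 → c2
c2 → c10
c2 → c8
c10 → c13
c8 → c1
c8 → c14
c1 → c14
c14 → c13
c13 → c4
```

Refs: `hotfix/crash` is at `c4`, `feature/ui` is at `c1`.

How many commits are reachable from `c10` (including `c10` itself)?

Walking parent pointers from c10: reachable set = {c10, c13, c4}.
That is 3 commits.

3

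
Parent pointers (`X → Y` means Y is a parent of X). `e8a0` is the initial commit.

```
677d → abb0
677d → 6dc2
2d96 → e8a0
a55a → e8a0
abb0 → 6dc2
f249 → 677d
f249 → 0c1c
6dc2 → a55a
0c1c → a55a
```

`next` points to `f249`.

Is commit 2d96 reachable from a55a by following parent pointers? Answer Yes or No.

Ancestors of a55a: {a55a, e8a0}.
2d96 is not in that set, so it is not an ancestor of a55a.

No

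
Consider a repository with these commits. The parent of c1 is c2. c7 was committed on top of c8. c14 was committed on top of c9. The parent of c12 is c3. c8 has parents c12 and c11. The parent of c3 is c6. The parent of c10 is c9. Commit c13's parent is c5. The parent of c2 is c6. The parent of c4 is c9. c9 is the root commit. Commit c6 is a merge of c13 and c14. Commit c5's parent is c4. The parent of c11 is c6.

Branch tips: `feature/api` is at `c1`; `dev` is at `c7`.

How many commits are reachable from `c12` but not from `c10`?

7

Reachable from c12: {c12, c13, c14, c3, c4, c5, c6, c9}.
Reachable from c10: {c10, c9}.
In c12's history but not c10's: {c12, c13, c14, c3, c4, c5, c6} — 7 commits.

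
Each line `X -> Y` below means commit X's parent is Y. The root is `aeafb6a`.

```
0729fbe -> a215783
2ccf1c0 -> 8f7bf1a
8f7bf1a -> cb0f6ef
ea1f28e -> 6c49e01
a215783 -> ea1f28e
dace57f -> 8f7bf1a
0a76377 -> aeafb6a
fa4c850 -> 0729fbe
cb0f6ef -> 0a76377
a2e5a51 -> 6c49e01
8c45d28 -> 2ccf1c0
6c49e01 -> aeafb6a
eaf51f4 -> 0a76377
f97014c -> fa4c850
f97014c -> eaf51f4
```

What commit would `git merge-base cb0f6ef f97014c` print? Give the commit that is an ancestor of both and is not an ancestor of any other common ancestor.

Ancestors of cb0f6ef: {0a76377, aeafb6a, cb0f6ef}.
Ancestors of f97014c: {0729fbe, 0a76377, 6c49e01, a215783, aeafb6a, ea1f28e, eaf51f4, f97014c, fa4c850}.
Common ancestors: {0a76377, aeafb6a}.
Among these, 0a76377 is not an ancestor of any other common ancestor — it is the merge base.

0a76377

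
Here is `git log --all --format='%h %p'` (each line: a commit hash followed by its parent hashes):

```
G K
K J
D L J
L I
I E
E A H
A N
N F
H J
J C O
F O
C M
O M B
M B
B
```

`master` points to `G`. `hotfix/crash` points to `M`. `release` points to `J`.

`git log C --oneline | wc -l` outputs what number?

Walking parent pointers from C: reachable set = {B, C, M}.
That is 3 commits.

3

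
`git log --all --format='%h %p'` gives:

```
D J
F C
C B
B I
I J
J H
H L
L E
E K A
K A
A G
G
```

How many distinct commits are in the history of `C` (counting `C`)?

Walking parent pointers from C: reachable set = {A, B, C, E, G, H, I, J, K, L}.
That is 10 commits.

10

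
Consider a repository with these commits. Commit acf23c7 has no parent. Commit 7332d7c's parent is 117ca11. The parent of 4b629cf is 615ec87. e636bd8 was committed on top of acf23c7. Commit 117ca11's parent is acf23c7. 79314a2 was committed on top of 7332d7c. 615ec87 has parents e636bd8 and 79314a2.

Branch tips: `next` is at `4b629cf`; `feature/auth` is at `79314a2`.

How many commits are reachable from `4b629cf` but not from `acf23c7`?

6

Reachable from 4b629cf: {117ca11, 4b629cf, 615ec87, 7332d7c, 79314a2, acf23c7, e636bd8}.
Reachable from acf23c7: {acf23c7}.
In 4b629cf's history but not acf23c7's: {117ca11, 4b629cf, 615ec87, 7332d7c, 79314a2, e636bd8} — 6 commits.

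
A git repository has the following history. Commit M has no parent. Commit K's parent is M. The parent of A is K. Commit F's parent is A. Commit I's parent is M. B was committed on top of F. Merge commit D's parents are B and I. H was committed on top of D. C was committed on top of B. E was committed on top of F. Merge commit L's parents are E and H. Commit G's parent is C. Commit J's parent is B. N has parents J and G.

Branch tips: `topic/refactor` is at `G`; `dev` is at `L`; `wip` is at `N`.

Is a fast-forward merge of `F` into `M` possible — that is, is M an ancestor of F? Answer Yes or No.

Yes

A fast-forward from M to F is possible iff M is an ancestor of F.
Ancestors of F: {A, F, K, M}.
M is among them, so fast-forward is possible.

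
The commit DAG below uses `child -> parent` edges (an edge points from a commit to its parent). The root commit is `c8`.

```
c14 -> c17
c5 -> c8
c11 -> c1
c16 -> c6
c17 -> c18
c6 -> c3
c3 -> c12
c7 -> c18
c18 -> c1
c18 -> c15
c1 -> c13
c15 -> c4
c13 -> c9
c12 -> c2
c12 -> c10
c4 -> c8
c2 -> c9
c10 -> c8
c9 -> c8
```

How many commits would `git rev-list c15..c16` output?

Reachable from c16: {c10, c12, c16, c2, c3, c6, c8, c9}.
Reachable from c15: {c15, c4, c8}.
In c16's history but not c15's: {c10, c12, c16, c2, c3, c6, c9} — 7 commits.

7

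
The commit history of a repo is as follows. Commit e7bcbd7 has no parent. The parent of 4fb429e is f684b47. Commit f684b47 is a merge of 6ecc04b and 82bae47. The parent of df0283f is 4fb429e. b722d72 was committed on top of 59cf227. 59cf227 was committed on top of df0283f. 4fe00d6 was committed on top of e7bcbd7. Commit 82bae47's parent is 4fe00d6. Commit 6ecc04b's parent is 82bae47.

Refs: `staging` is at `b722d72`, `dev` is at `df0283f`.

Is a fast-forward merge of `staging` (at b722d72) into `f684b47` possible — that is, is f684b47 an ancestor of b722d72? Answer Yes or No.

Yes

A fast-forward from f684b47 to b722d72 is possible iff f684b47 is an ancestor of b722d72.
Ancestors of b722d72: {4fb429e, 4fe00d6, 59cf227, 6ecc04b, 82bae47, b722d72, df0283f, e7bcbd7, f684b47}.
f684b47 is among them, so fast-forward is possible.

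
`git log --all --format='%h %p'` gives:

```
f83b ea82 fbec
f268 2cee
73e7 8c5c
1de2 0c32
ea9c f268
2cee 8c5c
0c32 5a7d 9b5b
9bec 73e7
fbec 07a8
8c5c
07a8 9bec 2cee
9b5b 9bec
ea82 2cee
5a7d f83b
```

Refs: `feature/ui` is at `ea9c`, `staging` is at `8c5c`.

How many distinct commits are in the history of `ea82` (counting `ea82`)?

Walking parent pointers from ea82: reachable set = {2cee, 8c5c, ea82}.
That is 3 commits.

3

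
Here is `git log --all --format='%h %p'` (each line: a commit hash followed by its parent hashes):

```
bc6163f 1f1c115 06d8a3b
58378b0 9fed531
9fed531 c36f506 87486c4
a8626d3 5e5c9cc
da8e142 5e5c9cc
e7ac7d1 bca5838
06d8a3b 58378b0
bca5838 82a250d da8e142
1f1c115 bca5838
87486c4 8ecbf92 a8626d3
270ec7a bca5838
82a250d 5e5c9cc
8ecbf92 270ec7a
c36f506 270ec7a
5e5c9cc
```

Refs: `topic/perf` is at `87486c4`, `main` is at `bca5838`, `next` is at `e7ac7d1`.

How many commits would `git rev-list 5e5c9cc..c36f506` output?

5

Reachable from c36f506: {270ec7a, 5e5c9cc, 82a250d, bca5838, c36f506, da8e142}.
Reachable from 5e5c9cc: {5e5c9cc}.
In c36f506's history but not 5e5c9cc's: {270ec7a, 82a250d, bca5838, c36f506, da8e142} — 5 commits.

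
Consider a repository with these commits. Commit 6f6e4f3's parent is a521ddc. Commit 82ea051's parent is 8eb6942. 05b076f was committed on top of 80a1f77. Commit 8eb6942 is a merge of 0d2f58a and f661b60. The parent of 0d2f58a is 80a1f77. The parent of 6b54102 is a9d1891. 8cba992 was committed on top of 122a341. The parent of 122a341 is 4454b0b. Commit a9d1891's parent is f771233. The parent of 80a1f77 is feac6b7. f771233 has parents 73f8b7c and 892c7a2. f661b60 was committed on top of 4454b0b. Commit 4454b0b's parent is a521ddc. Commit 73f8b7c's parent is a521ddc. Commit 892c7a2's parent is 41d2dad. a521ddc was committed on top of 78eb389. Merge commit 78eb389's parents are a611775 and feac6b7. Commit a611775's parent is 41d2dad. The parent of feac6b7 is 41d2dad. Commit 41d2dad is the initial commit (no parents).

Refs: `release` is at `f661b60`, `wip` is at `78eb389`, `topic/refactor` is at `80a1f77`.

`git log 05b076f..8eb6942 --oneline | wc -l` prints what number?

7

Reachable from 8eb6942: {0d2f58a, 41d2dad, 4454b0b, 78eb389, 80a1f77, 8eb6942, a521ddc, a611775, f661b60, feac6b7}.
Reachable from 05b076f: {05b076f, 41d2dad, 80a1f77, feac6b7}.
In 8eb6942's history but not 05b076f's: {0d2f58a, 4454b0b, 78eb389, 8eb6942, a521ddc, a611775, f661b60} — 7 commits.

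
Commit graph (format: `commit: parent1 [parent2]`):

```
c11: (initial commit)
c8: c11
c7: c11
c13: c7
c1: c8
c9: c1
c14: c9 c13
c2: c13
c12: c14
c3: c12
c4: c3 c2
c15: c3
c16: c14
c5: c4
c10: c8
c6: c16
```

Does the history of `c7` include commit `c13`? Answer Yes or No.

Ancestors of c7: {c11, c7}.
c13 is not in that set, so it is not an ancestor of c7.

No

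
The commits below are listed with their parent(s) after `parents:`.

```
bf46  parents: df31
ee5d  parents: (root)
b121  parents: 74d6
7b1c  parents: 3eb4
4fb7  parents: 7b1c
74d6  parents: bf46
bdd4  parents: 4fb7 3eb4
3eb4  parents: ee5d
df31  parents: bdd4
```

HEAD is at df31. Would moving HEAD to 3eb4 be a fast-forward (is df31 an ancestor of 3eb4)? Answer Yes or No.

No

A fast-forward from df31 to 3eb4 is possible iff df31 is an ancestor of 3eb4.
Ancestors of 3eb4: {3eb4, ee5d}.
df31 is not among them, so fast-forward is not possible.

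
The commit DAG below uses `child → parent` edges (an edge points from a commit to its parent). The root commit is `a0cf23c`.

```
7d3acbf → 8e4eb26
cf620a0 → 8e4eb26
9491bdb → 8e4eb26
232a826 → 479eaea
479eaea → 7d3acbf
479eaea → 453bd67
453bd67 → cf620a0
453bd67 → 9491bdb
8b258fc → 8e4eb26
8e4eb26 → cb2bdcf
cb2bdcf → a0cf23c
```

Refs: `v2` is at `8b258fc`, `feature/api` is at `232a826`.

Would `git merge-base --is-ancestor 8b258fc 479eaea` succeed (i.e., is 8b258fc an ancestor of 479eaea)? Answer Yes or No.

No

Ancestors of 479eaea: {453bd67, 479eaea, 7d3acbf, 8e4eb26, 9491bdb, a0cf23c, cb2bdcf, cf620a0}.
8b258fc is not in that set, so it is not an ancestor of 479eaea.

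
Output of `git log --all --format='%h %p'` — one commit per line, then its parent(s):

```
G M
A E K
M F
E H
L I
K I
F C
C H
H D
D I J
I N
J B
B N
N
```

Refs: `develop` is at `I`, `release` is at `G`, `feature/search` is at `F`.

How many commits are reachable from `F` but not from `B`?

6

Reachable from F: {B, C, D, F, H, I, J, N}.
Reachable from B: {B, N}.
In F's history but not B's: {C, D, F, H, I, J} — 6 commits.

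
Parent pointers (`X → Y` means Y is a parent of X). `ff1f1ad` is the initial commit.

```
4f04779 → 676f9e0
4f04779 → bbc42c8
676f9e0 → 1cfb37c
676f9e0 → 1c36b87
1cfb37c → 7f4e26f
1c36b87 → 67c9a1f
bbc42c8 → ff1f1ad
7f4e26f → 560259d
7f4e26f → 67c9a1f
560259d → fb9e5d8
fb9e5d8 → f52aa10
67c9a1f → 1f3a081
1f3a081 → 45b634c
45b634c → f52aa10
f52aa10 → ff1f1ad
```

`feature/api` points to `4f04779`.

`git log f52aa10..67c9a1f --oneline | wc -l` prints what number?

Reachable from 67c9a1f: {1f3a081, 45b634c, 67c9a1f, f52aa10, ff1f1ad}.
Reachable from f52aa10: {f52aa10, ff1f1ad}.
In 67c9a1f's history but not f52aa10's: {1f3a081, 45b634c, 67c9a1f} — 3 commits.

3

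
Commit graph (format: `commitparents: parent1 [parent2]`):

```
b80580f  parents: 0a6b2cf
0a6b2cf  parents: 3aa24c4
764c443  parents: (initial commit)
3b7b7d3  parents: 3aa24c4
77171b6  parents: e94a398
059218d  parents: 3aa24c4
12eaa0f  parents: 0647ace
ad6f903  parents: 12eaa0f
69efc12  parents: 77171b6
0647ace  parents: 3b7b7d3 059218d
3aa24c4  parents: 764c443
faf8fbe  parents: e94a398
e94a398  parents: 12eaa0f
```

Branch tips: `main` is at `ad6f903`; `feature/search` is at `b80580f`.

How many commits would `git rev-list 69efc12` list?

9

Walking parent pointers from 69efc12: reachable set = {059218d, 0647ace, 12eaa0f, 3aa24c4, 3b7b7d3, 69efc12, 764c443, 77171b6, e94a398}.
That is 9 commits.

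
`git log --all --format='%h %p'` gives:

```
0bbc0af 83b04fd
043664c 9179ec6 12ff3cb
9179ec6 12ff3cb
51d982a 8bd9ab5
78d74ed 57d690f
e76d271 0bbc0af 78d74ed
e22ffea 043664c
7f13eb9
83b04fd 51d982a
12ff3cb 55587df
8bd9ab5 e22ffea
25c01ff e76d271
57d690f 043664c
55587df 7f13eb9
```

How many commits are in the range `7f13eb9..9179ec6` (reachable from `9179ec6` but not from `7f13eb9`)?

3

Reachable from 9179ec6: {12ff3cb, 55587df, 7f13eb9, 9179ec6}.
Reachable from 7f13eb9: {7f13eb9}.
In 9179ec6's history but not 7f13eb9's: {12ff3cb, 55587df, 9179ec6} — 3 commits.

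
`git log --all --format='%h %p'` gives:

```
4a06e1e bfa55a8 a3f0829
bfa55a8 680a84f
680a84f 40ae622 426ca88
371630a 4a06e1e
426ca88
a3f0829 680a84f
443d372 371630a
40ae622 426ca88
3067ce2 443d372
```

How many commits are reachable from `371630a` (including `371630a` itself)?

7

Walking parent pointers from 371630a: reachable set = {371630a, 40ae622, 426ca88, 4a06e1e, 680a84f, a3f0829, bfa55a8}.
That is 7 commits.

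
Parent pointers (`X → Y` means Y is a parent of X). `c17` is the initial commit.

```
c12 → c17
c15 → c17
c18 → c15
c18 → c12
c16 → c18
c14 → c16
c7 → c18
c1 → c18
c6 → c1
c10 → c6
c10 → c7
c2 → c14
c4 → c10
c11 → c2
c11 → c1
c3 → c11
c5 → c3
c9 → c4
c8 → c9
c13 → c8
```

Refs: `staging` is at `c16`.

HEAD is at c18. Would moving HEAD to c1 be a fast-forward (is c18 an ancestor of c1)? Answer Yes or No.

Yes

A fast-forward from c18 to c1 is possible iff c18 is an ancestor of c1.
Ancestors of c1: {c1, c12, c15, c17, c18}.
c18 is among them, so fast-forward is possible.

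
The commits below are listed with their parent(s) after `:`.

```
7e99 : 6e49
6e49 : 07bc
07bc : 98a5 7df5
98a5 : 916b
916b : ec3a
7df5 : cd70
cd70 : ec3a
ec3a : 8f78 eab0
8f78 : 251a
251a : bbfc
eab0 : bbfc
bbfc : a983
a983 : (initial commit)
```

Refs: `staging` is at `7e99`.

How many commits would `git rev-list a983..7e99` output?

Reachable from 7e99: {07bc, 251a, 6e49, 7df5, 7e99, 8f78, 916b, 98a5, a983, bbfc, cd70, eab0, ec3a}.
Reachable from a983: {a983}.
In 7e99's history but not a983's: {07bc, 251a, 6e49, 7df5, 7e99, 8f78, 916b, 98a5, bbfc, cd70, eab0, ec3a} — 12 commits.

12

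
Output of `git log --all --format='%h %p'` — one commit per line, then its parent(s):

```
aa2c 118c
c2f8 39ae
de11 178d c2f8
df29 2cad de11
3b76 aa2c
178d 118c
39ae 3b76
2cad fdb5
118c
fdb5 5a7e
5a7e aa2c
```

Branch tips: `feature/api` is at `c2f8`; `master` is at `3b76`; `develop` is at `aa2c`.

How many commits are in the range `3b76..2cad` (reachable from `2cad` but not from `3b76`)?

3

Reachable from 2cad: {118c, 2cad, 5a7e, aa2c, fdb5}.
Reachable from 3b76: {118c, 3b76, aa2c}.
In 2cad's history but not 3b76's: {2cad, 5a7e, fdb5} — 3 commits.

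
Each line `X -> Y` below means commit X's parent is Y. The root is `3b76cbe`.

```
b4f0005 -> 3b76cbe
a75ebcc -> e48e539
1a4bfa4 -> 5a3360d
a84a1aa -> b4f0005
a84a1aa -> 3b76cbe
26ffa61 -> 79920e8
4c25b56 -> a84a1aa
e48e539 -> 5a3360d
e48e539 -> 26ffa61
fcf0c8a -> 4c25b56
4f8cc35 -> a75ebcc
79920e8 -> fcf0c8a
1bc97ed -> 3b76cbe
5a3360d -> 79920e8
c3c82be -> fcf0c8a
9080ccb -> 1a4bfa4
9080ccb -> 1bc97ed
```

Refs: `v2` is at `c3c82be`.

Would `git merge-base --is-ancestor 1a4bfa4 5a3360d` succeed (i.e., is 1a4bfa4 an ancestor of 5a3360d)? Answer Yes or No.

Ancestors of 5a3360d: {3b76cbe, 4c25b56, 5a3360d, 79920e8, a84a1aa, b4f0005, fcf0c8a}.
1a4bfa4 is not in that set, so it is not an ancestor of 5a3360d.

No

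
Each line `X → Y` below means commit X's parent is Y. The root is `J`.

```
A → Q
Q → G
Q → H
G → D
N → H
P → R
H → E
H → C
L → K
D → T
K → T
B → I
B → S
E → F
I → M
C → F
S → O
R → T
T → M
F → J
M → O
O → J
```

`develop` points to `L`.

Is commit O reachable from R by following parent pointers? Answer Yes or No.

Yes

Ancestors of R (commits reachable by following parents): {J, M, O, R, T}.
O is in that set, so it is an ancestor of R.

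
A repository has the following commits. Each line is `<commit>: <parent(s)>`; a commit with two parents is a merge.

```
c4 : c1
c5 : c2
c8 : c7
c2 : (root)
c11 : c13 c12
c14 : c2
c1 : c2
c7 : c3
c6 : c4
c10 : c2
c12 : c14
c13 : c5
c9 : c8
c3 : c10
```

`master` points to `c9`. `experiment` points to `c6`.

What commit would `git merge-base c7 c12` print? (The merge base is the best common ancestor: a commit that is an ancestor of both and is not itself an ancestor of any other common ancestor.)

Ancestors of c7: {c10, c2, c3, c7}.
Ancestors of c12: {c12, c14, c2}.
Common ancestors: {c2}.
The only common ancestor is c2, so it is the merge base.

c2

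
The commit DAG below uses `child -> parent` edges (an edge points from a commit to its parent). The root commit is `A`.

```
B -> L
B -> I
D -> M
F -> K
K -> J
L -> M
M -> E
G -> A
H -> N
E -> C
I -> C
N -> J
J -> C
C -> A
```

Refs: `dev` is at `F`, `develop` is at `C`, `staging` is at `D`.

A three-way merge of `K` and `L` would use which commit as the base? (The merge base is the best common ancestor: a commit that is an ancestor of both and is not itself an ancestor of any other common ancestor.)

C

Ancestors of K: {A, C, J, K}.
Ancestors of L: {A, C, E, L, M}.
Common ancestors: {A, C}.
Among these, C is not an ancestor of any other common ancestor — it is the merge base.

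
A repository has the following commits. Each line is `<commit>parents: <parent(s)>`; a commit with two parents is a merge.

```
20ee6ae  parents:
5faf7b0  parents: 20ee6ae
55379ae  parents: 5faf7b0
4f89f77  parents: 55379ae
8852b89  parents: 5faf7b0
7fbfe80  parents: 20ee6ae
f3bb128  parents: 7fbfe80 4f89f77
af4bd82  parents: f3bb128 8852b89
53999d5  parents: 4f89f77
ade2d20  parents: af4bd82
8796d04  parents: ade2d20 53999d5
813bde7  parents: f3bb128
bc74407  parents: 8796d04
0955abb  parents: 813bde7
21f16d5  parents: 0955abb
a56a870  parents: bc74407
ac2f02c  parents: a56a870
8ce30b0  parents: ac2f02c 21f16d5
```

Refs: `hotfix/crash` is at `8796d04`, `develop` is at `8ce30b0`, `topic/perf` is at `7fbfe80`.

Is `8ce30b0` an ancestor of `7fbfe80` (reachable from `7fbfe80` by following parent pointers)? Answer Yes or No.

Ancestors of 7fbfe80: {20ee6ae, 7fbfe80}.
8ce30b0 is not in that set, so it is not an ancestor of 7fbfe80.

No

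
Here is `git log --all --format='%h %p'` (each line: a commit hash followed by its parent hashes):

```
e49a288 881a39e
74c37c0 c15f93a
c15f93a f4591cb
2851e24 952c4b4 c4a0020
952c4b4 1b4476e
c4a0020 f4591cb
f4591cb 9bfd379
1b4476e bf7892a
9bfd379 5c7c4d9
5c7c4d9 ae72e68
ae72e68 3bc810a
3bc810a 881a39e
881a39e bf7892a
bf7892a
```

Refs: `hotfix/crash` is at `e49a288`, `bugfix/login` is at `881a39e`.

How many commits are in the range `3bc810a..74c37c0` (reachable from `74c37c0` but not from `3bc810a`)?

6

Reachable from 74c37c0: {3bc810a, 5c7c4d9, 74c37c0, 881a39e, 9bfd379, ae72e68, bf7892a, c15f93a, f4591cb}.
Reachable from 3bc810a: {3bc810a, 881a39e, bf7892a}.
In 74c37c0's history but not 3bc810a's: {5c7c4d9, 74c37c0, 9bfd379, ae72e68, c15f93a, f4591cb} — 6 commits.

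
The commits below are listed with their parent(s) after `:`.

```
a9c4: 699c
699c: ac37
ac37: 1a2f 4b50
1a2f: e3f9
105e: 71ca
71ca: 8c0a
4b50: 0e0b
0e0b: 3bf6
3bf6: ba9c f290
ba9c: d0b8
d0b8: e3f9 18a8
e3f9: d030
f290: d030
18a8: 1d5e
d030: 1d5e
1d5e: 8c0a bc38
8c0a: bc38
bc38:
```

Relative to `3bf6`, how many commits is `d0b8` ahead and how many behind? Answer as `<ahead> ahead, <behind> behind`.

Reachable from d0b8: {18a8, 1d5e, 8c0a, bc38, d030, d0b8, e3f9}.
Reachable from 3bf6: {18a8, 1d5e, 3bf6, 8c0a, ba9c, bc38, d030, d0b8, e3f9, f290}.
Only in d0b8's history (ahead): {} — 0.
Only in 3bf6's history (behind): {3bf6, ba9c, f290} — 3.

0 ahead, 3 behind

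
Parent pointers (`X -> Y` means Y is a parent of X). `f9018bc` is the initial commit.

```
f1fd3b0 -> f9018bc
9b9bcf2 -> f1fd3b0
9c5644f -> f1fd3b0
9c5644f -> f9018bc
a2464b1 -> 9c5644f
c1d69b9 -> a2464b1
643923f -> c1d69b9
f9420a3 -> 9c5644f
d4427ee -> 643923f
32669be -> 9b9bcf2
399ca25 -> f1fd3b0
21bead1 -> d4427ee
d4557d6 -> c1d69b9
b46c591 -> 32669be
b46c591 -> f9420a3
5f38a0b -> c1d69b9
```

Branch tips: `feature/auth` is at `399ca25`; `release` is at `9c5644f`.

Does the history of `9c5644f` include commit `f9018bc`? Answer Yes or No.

Yes

Ancestors of 9c5644f (commits reachable by following parents): {9c5644f, f1fd3b0, f9018bc}.
f9018bc is in that set, so it is an ancestor of 9c5644f.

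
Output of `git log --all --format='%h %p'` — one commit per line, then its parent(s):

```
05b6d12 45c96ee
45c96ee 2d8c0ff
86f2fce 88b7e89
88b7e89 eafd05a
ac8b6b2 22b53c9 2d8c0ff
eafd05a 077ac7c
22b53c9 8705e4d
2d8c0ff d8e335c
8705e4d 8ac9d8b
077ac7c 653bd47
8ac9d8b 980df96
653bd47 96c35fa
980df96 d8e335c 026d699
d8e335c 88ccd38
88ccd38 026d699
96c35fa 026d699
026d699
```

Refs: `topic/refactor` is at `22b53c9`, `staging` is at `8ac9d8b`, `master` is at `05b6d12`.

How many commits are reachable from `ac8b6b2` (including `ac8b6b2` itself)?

9

Walking parent pointers from ac8b6b2: reachable set = {026d699, 22b53c9, 2d8c0ff, 8705e4d, 88ccd38, 8ac9d8b, 980df96, ac8b6b2, d8e335c}.
That is 9 commits.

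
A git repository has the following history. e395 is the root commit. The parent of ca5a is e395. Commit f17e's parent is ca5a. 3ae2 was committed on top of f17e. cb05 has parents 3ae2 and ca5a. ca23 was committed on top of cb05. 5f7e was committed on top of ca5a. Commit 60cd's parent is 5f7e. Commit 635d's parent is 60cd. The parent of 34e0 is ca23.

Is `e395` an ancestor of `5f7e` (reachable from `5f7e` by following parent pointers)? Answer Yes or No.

Yes

Ancestors of 5f7e (commits reachable by following parents): {5f7e, ca5a, e395}.
e395 is in that set, so it is an ancestor of 5f7e.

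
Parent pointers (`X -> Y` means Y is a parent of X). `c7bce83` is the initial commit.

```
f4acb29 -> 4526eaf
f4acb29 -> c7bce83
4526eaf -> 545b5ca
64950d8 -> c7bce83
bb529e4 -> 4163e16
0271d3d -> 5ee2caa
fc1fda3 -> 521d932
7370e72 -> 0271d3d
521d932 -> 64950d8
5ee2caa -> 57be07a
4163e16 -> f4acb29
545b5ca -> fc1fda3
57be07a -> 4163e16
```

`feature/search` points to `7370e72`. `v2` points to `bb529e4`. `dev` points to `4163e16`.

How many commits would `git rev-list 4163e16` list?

8

Walking parent pointers from 4163e16: reachable set = {4163e16, 4526eaf, 521d932, 545b5ca, 64950d8, c7bce83, f4acb29, fc1fda3}.
That is 8 commits.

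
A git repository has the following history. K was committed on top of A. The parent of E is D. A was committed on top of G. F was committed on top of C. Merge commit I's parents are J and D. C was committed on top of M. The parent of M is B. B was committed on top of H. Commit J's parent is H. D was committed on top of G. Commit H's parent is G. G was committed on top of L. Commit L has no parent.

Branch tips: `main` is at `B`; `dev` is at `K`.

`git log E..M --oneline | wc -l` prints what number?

3

Reachable from M: {B, G, H, L, M}.
Reachable from E: {D, E, G, L}.
In M's history but not E's: {B, H, M} — 3 commits.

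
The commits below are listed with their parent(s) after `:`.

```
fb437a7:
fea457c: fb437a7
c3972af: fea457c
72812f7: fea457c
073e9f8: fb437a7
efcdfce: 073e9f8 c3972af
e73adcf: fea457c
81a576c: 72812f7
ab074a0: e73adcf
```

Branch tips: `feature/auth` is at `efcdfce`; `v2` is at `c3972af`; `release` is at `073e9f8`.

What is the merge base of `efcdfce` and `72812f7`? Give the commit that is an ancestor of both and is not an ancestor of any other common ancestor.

fea457c

Ancestors of efcdfce: {073e9f8, c3972af, efcdfce, fb437a7, fea457c}.
Ancestors of 72812f7: {72812f7, fb437a7, fea457c}.
Common ancestors: {fb437a7, fea457c}.
Among these, fea457c is not an ancestor of any other common ancestor — it is the merge base.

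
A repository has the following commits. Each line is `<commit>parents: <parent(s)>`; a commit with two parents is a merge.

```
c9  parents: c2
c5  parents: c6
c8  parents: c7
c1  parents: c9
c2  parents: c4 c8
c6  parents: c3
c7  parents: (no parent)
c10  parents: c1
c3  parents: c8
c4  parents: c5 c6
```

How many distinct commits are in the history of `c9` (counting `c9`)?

Walking parent pointers from c9: reachable set = {c2, c3, c4, c5, c6, c7, c8, c9}.
That is 8 commits.

8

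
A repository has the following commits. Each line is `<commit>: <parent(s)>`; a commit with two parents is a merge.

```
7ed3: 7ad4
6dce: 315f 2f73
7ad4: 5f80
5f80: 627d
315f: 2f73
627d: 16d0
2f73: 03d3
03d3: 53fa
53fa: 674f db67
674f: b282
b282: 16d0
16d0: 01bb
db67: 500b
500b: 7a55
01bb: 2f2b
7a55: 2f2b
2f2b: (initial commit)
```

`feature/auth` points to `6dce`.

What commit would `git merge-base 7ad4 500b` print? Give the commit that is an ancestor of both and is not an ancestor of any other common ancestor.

Ancestors of 7ad4: {01bb, 16d0, 2f2b, 5f80, 627d, 7ad4}.
Ancestors of 500b: {2f2b, 500b, 7a55}.
Common ancestors: {2f2b}.
The only common ancestor is 2f2b, so it is the merge base.

2f2b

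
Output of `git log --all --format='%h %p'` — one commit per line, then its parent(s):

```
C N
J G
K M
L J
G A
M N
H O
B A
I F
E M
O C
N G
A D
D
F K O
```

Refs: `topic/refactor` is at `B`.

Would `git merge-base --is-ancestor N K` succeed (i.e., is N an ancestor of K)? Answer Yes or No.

Ancestors of K (commits reachable by following parents): {A, D, G, K, M, N}.
N is in that set, so it is an ancestor of K.

Yes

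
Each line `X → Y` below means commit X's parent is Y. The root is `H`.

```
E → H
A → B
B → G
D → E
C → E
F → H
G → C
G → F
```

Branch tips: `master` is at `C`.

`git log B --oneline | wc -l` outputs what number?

Walking parent pointers from B: reachable set = {B, C, E, F, G, H}.
That is 6 commits.

6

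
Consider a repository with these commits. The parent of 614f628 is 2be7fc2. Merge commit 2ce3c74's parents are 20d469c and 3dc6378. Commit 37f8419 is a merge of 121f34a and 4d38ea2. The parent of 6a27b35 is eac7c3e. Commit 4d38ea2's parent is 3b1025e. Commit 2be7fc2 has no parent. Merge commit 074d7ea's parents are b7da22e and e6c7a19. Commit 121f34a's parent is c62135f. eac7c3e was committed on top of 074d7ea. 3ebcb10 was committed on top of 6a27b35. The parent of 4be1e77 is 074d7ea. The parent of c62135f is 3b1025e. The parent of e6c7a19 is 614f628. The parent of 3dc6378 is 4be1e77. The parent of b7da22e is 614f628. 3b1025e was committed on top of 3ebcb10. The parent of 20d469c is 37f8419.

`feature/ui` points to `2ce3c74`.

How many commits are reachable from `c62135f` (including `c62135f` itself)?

10

Walking parent pointers from c62135f: reachable set = {074d7ea, 2be7fc2, 3b1025e, 3ebcb10, 614f628, 6a27b35, b7da22e, c62135f, e6c7a19, eac7c3e}.
That is 10 commits.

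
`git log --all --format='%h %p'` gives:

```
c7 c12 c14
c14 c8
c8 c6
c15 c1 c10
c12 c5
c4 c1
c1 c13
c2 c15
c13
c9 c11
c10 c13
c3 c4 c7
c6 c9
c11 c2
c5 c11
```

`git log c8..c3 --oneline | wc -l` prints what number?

6

Reachable from c3: {c1, c10, c11, c12, c13, c14, c15, c2, c3, c4, c5, c6, c7, c8, c9}.
Reachable from c8: {c1, c10, c11, c13, c15, c2, c6, c8, c9}.
In c3's history but not c8's: {c12, c14, c3, c4, c5, c7} — 6 commits.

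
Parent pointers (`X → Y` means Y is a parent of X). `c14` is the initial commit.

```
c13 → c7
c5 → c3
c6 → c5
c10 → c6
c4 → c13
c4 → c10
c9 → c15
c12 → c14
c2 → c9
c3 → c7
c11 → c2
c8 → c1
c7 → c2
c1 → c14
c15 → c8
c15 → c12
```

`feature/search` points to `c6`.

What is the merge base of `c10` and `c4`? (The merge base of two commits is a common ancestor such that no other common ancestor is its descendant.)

Ancestors of c10: {c1, c10, c12, c14, c15, c2, c3, c5, c6, c7, c8, c9}.
Ancestors of c4: {c1, c10, c12, c13, c14, c15, c2, c3, c4, c5, c6, c7, c8, c9}.
Common ancestors: {c1, c10, c12, c14, c15, c2, c3, c5, c6, c7, c8, c9}.
Among these, c10 is not an ancestor of any other common ancestor — it is the merge base.

c10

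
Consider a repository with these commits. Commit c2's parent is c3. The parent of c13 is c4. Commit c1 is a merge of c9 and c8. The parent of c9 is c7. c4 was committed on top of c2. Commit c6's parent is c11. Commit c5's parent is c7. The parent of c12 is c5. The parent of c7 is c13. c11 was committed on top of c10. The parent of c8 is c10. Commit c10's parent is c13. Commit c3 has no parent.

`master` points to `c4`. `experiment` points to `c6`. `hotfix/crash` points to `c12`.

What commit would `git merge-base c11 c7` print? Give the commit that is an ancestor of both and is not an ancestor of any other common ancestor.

Ancestors of c11: {c10, c11, c13, c2, c3, c4}.
Ancestors of c7: {c13, c2, c3, c4, c7}.
Common ancestors: {c13, c2, c3, c4}.
Among these, c13 is not an ancestor of any other common ancestor — it is the merge base.

c13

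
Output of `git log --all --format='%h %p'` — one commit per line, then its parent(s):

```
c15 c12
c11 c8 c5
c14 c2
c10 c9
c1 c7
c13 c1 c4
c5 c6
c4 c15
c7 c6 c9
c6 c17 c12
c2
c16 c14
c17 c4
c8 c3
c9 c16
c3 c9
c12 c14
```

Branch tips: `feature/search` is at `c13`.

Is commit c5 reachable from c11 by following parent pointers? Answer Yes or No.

Yes

Ancestors of c11 (commits reachable by following parents): {c11, c12, c14, c15, c16, c17, c2, c3, c4, c5, c6, c8, c9}.
c5 is in that set, so it is an ancestor of c11.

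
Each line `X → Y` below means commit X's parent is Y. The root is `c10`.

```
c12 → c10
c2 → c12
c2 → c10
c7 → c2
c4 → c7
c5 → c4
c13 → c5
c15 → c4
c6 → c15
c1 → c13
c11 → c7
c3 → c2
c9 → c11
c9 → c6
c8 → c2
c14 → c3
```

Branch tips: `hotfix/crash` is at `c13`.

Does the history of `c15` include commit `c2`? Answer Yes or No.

Yes

Ancestors of c15 (commits reachable by following parents): {c10, c12, c15, c2, c4, c7}.
c2 is in that set, so it is an ancestor of c15.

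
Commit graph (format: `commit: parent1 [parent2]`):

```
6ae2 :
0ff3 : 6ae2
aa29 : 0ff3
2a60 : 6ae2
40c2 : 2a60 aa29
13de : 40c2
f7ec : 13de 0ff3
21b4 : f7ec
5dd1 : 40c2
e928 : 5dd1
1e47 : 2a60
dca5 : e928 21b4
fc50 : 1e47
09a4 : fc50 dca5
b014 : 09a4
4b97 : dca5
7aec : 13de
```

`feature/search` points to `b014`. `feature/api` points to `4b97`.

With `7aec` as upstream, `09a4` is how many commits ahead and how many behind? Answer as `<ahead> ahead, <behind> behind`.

Reachable from 09a4: {09a4, 0ff3, 13de, 1e47, 21b4, 2a60, 40c2, 5dd1, 6ae2, aa29, dca5, e928, f7ec, fc50}.
Reachable from 7aec: {0ff3, 13de, 2a60, 40c2, 6ae2, 7aec, aa29}.
Only in 09a4's history (ahead): {09a4, 1e47, 21b4, 5dd1, dca5, e928, f7ec, fc50} — 8.
Only in 7aec's history (behind): {7aec} — 1.

8 ahead, 1 behind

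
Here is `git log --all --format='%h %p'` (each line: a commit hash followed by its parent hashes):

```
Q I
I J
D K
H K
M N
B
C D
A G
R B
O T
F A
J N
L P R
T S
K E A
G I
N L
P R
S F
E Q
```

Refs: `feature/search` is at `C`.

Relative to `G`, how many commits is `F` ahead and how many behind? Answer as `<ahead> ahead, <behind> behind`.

2 ahead, 0 behind

Reachable from F: {A, B, F, G, I, J, L, N, P, R}.
Reachable from G: {B, G, I, J, L, N, P, R}.
Only in F's history (ahead): {A, F} — 2.
Only in G's history (behind): {} — 0.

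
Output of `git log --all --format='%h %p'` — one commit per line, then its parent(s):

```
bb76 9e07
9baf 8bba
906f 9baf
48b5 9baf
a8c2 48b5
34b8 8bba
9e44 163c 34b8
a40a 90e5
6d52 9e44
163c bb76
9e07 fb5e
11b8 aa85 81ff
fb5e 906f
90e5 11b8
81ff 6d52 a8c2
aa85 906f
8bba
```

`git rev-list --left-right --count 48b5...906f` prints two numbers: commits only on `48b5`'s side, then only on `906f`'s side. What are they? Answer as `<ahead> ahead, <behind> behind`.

Reachable from 48b5: {48b5, 8bba, 9baf}.
Reachable from 906f: {8bba, 906f, 9baf}.
Only in 48b5's history (ahead): {48b5} — 1.
Only in 906f's history (behind): {906f} — 1.

1 ahead, 1 behind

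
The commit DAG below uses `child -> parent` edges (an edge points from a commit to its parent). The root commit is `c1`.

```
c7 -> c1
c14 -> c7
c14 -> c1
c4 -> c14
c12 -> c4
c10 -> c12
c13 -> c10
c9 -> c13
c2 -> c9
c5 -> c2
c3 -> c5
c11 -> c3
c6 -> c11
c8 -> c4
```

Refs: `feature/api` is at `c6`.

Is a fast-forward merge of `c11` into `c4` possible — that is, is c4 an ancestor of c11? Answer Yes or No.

Yes

A fast-forward from c4 to c11 is possible iff c4 is an ancestor of c11.
Ancestors of c11: {c1, c10, c11, c12, c13, c14, c2, c3, c4, c5, c7, c9}.
c4 is among them, so fast-forward is possible.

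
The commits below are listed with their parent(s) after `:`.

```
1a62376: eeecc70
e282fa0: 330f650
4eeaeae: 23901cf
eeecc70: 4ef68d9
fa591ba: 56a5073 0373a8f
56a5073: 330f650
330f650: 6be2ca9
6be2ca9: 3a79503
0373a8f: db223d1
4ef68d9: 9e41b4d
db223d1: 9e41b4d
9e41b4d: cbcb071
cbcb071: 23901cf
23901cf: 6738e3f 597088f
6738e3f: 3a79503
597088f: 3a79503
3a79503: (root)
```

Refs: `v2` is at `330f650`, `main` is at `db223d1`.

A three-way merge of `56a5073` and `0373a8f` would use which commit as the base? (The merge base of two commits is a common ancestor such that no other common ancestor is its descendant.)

3a79503

Ancestors of 56a5073: {330f650, 3a79503, 56a5073, 6be2ca9}.
Ancestors of 0373a8f: {0373a8f, 23901cf, 3a79503, 597088f, 6738e3f, 9e41b4d, cbcb071, db223d1}.
Common ancestors: {3a79503}.
The only common ancestor is 3a79503, so it is the merge base.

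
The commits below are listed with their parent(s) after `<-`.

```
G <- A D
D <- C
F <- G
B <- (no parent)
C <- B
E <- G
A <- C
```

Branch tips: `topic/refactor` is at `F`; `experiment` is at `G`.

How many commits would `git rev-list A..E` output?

3

Reachable from E: {A, B, C, D, E, G}.
Reachable from A: {A, B, C}.
In E's history but not A's: {D, E, G} — 3 commits.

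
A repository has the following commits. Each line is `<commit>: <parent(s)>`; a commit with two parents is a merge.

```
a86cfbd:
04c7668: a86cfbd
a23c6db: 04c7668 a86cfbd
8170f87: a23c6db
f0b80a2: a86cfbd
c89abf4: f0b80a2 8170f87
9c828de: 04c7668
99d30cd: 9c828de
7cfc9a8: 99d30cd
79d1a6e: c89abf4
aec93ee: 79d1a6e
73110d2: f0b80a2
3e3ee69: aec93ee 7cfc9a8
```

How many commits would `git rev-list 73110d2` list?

3

Walking parent pointers from 73110d2: reachable set = {73110d2, a86cfbd, f0b80a2}.
That is 3 commits.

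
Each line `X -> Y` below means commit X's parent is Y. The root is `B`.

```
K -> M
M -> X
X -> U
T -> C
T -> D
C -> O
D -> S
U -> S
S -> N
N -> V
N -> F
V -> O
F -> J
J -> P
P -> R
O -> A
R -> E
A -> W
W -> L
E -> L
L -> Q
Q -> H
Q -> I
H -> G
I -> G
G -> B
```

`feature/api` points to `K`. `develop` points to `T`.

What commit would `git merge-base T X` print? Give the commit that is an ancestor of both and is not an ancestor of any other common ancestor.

S

Ancestors of T: {A, B, C, D, E, F, G, H, I, J, L, N, O, P, Q, R, S, T, V, W}.
Ancestors of X: {A, B, E, F, G, H, I, J, L, N, O, P, Q, R, S, U, V, W, X}.
Common ancestors: {A, B, E, F, G, H, I, J, L, N, O, P, Q, R, S, V, W}.
Among these, S is not an ancestor of any other common ancestor — it is the merge base.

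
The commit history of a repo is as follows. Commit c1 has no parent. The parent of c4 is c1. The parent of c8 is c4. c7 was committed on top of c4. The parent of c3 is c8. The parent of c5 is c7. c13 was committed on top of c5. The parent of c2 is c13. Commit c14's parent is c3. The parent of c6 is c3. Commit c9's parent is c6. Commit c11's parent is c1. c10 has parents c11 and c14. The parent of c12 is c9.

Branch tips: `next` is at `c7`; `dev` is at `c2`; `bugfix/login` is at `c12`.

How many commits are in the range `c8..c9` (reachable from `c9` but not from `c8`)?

Reachable from c9: {c1, c3, c4, c6, c8, c9}.
Reachable from c8: {c1, c4, c8}.
In c9's history but not c8's: {c3, c6, c9} — 3 commits.

3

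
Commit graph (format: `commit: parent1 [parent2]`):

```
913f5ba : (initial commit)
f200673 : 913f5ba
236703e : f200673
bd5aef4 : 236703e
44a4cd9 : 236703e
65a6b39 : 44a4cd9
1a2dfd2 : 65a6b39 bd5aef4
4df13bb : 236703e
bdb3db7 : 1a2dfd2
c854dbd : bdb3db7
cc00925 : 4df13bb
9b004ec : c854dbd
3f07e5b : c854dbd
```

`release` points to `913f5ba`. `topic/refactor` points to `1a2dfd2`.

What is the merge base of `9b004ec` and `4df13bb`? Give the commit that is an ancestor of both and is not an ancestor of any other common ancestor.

Ancestors of 9b004ec: {1a2dfd2, 236703e, 44a4cd9, 65a6b39, 913f5ba, 9b004ec, bd5aef4, bdb3db7, c854dbd, f200673}.
Ancestors of 4df13bb: {236703e, 4df13bb, 913f5ba, f200673}.
Common ancestors: {236703e, 913f5ba, f200673}.
Among these, 236703e is not an ancestor of any other common ancestor — it is the merge base.

236703e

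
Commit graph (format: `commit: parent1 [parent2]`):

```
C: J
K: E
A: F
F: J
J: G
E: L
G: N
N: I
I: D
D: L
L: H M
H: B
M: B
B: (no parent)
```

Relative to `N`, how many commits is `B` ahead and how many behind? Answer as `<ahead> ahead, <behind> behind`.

0 ahead, 6 behind

Reachable from B: {B}.
Reachable from N: {B, D, H, I, L, M, N}.
Only in B's history (ahead): {} — 0.
Only in N's history (behind): {D, H, I, L, M, N} — 6.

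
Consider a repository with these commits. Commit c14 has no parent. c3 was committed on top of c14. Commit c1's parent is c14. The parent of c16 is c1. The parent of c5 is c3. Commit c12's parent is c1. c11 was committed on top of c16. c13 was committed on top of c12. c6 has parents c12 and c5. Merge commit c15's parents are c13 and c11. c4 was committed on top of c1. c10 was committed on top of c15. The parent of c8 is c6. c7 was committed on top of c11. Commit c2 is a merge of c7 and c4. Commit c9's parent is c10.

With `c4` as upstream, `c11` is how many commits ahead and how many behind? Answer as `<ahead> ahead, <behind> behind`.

2 ahead, 1 behind

Reachable from c11: {c1, c11, c14, c16}.
Reachable from c4: {c1, c14, c4}.
Only in c11's history (ahead): {c11, c16} — 2.
Only in c4's history (behind): {c4} — 1.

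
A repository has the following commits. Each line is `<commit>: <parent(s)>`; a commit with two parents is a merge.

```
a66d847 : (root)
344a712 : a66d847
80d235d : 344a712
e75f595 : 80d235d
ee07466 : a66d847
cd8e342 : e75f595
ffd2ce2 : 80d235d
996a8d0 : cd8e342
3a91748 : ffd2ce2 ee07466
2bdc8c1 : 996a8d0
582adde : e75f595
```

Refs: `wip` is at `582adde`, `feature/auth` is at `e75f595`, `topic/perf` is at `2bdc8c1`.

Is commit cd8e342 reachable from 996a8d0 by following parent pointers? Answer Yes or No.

Yes

Ancestors of 996a8d0 (commits reachable by following parents): {344a712, 80d235d, 996a8d0, a66d847, cd8e342, e75f595}.
cd8e342 is in that set, so it is an ancestor of 996a8d0.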